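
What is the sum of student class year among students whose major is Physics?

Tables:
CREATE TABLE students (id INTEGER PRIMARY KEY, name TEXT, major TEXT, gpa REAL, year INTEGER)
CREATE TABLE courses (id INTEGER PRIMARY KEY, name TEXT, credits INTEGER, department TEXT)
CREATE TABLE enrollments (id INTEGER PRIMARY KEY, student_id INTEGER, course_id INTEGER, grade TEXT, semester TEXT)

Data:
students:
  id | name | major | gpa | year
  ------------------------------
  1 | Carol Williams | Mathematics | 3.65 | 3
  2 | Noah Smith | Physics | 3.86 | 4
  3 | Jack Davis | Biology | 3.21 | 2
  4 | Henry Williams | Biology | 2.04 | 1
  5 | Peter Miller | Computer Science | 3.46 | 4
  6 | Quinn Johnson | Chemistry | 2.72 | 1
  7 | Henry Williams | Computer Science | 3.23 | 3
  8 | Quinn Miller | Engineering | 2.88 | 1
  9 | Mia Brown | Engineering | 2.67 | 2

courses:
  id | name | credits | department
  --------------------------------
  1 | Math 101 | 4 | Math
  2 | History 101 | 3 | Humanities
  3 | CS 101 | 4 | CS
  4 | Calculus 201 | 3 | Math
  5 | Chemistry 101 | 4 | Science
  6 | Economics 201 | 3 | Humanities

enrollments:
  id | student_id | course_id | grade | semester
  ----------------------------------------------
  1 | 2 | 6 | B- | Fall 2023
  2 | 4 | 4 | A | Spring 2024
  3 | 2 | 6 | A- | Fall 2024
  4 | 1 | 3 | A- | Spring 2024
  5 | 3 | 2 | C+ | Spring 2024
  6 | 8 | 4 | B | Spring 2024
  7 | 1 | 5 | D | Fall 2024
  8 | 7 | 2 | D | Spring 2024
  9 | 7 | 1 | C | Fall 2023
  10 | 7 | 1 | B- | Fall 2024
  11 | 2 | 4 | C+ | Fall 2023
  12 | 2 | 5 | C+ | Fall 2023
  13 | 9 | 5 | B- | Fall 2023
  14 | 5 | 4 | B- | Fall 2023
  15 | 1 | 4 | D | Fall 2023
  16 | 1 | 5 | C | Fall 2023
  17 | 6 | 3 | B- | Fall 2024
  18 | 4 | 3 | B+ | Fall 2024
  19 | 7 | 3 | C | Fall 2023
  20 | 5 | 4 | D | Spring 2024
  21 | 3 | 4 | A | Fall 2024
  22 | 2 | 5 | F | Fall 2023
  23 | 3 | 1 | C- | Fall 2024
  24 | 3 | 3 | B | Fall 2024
SELECT SUM(year) FROM students WHERE major = 'Physics'

Execution result:
4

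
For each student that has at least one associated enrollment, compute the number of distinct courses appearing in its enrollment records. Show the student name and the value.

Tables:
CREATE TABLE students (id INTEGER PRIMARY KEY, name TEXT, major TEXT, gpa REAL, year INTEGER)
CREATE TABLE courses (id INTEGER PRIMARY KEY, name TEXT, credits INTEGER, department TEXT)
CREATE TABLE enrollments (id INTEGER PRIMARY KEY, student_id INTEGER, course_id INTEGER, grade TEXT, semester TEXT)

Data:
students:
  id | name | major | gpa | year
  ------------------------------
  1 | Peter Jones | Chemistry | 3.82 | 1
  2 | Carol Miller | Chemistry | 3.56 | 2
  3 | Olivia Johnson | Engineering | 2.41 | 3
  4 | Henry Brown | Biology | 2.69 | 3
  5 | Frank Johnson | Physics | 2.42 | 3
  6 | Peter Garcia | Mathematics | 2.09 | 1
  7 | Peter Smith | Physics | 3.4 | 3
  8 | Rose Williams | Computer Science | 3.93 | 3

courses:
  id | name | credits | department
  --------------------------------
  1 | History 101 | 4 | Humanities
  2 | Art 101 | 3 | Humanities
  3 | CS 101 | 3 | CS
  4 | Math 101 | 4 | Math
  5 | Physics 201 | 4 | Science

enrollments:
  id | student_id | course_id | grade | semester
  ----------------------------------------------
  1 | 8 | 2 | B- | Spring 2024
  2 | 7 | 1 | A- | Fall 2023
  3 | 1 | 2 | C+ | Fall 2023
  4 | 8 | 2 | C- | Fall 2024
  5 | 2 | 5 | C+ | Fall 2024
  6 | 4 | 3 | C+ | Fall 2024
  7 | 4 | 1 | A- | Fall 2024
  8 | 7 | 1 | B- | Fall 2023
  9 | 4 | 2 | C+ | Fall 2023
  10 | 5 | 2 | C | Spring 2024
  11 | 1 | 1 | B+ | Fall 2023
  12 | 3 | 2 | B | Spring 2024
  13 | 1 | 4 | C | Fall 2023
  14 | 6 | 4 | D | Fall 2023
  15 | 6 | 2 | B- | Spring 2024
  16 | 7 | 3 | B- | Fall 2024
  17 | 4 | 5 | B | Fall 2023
SELECT p.name, COUNT(DISTINCT c.course_id) AS distinct_course_count FROM enrollments c JOIN students p ON c.student_id = p.id GROUP BY p.id, p.name

Execution result:
name | distinct_course_count
Peter Jones | 3
Carol Miller | 1
Olivia Johnson | 1
Henry Brown | 4
Frank Johnson | 1
Peter Garcia | 2
Peter Smith | 2
Rose Williams | 1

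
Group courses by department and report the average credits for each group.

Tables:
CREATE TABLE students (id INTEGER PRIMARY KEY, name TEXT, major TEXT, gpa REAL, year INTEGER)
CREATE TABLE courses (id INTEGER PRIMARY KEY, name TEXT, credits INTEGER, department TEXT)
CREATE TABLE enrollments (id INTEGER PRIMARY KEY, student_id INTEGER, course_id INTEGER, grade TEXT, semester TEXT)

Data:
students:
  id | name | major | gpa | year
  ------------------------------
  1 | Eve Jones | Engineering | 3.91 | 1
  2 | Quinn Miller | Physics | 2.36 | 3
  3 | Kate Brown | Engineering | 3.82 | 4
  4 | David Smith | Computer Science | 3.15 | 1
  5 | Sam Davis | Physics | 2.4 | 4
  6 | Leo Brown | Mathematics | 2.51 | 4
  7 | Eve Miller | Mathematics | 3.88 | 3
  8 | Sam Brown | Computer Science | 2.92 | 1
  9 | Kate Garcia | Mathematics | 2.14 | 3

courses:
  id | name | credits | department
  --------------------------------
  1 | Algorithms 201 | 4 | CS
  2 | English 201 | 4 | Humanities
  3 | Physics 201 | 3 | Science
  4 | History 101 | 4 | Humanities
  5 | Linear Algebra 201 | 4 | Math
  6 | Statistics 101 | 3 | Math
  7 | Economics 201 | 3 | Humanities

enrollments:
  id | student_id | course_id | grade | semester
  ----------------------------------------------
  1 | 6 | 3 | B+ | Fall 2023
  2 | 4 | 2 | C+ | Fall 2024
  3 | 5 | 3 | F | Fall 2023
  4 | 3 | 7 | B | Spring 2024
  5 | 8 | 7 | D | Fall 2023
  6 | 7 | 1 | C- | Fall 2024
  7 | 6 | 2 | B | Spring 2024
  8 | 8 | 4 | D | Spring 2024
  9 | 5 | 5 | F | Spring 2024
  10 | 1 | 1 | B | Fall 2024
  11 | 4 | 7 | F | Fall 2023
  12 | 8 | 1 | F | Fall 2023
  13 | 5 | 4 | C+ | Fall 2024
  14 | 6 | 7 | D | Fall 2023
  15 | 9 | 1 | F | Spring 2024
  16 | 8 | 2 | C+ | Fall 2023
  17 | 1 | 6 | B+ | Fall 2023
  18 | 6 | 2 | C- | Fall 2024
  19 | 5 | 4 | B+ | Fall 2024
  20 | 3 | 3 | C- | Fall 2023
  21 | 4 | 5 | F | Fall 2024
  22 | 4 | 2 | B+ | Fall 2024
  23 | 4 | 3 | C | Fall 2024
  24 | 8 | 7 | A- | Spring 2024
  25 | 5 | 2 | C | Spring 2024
SELECT department, AVG(credits) AS avg_credits FROM courses GROUP BY department

Execution result:
department | avg_credits
CS | 4.00
Humanities | 3.67
Math | 3.50
Science | 3.00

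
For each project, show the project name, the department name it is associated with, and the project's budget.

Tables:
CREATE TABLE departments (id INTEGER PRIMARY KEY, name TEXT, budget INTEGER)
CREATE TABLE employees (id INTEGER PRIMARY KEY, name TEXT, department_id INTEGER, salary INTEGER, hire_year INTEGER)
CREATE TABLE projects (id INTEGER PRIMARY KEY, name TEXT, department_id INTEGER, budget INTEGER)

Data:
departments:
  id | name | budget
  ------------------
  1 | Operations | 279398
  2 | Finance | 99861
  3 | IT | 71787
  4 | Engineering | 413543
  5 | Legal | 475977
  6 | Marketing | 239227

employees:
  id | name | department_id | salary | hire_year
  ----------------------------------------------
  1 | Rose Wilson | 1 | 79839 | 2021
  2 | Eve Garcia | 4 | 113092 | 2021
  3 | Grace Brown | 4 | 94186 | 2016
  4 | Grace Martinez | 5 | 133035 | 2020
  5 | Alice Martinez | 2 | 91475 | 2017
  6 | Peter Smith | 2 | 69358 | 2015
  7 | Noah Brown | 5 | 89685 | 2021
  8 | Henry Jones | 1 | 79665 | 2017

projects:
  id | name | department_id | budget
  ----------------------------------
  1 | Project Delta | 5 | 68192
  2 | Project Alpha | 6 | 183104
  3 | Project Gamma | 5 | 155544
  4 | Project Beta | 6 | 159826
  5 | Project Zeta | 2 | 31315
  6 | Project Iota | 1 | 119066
SELECT c.name, p.name AS department, c.budget FROM projects c JOIN departments p ON c.department_id = p.id

Execution result:
name | department | budget
Project Delta | Legal | 68192
Project Alpha | Marketing | 183104
Project Gamma | Legal | 155544
Project Beta | Marketing | 159826
Project Zeta | Finance | 31315
Project Iota | Operations | 119066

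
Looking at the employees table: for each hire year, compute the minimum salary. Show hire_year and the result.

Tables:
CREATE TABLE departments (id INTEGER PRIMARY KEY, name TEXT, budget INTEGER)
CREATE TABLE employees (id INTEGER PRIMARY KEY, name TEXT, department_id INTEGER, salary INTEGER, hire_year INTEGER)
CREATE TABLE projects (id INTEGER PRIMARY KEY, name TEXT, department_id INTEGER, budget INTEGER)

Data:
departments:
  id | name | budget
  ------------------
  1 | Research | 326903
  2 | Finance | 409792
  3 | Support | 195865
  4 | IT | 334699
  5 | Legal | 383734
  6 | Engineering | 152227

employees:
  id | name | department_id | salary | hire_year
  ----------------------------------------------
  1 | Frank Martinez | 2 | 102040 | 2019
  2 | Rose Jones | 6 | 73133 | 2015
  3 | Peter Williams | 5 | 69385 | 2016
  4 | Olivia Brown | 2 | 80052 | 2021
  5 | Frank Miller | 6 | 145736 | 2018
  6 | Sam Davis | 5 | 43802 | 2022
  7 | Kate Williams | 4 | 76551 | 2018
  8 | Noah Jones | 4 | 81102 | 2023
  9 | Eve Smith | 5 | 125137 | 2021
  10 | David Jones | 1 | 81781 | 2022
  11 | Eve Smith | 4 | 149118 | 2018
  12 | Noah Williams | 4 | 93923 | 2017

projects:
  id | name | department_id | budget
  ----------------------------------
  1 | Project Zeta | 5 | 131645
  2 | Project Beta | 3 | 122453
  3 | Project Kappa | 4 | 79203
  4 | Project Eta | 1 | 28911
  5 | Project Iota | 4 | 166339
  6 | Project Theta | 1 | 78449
SELECT hire_year, MIN(salary) AS min_salary FROM employees GROUP BY hire_year

Execution result:
hire_year | min_salary
2015 | 73133
2016 | 69385
2017 | 93923
2018 | 76551
2019 | 102040
2021 | 80052
2022 | 43802
2023 | 81102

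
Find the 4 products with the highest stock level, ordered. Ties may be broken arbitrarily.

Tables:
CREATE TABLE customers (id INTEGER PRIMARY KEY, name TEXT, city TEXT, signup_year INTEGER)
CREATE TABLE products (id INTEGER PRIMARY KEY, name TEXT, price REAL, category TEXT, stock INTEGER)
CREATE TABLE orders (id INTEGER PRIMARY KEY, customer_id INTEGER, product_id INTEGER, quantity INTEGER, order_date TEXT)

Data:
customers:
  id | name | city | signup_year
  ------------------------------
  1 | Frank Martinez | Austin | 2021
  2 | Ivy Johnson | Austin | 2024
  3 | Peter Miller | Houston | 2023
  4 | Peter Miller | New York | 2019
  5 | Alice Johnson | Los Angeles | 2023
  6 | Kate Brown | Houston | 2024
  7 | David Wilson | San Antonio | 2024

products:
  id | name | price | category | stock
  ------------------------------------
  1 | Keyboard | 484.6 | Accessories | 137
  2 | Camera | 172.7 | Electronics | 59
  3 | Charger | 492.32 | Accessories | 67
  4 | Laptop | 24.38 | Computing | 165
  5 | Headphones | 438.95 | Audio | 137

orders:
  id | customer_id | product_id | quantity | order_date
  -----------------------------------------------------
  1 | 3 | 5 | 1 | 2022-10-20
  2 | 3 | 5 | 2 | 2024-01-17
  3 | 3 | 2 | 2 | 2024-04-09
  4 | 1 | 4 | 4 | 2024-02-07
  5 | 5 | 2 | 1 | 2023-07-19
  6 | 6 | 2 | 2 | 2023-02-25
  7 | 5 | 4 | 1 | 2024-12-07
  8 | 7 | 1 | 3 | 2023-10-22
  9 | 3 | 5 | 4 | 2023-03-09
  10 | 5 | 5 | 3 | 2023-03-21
SELECT name, stock FROM products ORDER BY stock DESC LIMIT 4

Execution result:
name | stock
Laptop | 165
Keyboard | 137
Headphones | 137
Charger | 67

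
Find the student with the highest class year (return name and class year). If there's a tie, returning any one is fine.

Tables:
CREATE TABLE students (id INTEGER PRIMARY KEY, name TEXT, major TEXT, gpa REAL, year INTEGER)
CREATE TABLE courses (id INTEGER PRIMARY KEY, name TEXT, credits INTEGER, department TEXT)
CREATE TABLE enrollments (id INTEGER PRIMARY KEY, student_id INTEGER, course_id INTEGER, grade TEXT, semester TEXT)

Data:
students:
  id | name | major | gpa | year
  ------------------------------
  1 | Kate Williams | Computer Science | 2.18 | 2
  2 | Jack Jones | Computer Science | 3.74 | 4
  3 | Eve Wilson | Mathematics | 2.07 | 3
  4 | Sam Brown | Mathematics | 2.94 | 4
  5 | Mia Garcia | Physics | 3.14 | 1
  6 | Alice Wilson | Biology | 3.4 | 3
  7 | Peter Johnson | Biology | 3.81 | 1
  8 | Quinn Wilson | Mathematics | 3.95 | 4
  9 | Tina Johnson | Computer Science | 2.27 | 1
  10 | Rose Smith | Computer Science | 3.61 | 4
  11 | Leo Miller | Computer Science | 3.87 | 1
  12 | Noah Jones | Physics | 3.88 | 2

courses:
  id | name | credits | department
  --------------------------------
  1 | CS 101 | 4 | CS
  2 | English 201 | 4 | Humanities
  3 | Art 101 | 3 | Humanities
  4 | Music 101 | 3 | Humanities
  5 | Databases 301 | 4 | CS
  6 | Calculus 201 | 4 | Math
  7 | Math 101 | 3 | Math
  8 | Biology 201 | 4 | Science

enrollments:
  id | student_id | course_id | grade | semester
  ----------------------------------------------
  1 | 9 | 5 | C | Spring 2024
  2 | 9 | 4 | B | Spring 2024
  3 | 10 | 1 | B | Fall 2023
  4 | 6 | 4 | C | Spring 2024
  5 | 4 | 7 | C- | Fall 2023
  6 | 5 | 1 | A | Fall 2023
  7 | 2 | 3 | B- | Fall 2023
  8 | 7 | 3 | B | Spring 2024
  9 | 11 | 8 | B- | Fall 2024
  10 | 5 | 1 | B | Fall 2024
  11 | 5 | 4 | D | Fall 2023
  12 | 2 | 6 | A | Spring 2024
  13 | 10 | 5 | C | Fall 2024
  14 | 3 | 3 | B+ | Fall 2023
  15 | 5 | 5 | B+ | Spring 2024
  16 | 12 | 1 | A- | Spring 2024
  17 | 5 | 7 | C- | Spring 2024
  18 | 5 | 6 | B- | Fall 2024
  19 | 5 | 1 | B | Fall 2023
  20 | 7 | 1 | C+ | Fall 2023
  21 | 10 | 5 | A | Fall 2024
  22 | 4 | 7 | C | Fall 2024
SELECT name, year FROM students ORDER BY year DESC LIMIT 1

Execution result:
name | year
Jack Jones | 4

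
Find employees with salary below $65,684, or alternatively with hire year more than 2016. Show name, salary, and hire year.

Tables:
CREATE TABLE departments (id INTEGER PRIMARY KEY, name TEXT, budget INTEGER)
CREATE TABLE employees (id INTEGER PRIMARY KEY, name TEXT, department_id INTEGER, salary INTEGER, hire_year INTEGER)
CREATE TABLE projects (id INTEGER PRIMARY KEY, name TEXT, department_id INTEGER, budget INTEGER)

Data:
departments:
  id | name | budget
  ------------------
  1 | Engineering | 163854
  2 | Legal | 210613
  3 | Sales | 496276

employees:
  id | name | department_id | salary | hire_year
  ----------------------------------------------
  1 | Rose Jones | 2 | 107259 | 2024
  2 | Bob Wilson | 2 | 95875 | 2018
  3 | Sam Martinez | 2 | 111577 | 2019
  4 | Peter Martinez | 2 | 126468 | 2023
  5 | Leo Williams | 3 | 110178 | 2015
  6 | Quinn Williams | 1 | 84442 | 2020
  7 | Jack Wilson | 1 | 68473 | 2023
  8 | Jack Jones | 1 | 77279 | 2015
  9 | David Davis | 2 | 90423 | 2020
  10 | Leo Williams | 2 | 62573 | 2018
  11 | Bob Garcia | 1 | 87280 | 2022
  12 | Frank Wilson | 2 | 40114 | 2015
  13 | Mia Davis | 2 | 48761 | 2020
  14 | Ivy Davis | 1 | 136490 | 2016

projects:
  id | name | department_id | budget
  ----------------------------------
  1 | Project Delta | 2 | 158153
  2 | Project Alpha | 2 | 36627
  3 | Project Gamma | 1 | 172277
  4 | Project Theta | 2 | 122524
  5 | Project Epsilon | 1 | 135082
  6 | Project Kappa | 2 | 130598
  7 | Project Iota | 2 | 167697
SELECT name, salary, hire_year FROM employees WHERE salary < 65684 OR hire_year > 2016

Execution result:
name | salary | hire_year
Rose Jones | 107259 | 2024
Bob Wilson | 95875 | 2018
Sam Martinez | 111577 | 2019
Peter Martinez | 126468 | 2023
Quinn Williams | 84442 | 2020
Jack Wilson | 68473 | 2023
David Davis | 90423 | 2020
Leo Williams | 62573 | 2018
Bob Garcia | 87280 | 2022
Frank Wilson | 40114 | 2015
Mia Davis | 48761 | 2020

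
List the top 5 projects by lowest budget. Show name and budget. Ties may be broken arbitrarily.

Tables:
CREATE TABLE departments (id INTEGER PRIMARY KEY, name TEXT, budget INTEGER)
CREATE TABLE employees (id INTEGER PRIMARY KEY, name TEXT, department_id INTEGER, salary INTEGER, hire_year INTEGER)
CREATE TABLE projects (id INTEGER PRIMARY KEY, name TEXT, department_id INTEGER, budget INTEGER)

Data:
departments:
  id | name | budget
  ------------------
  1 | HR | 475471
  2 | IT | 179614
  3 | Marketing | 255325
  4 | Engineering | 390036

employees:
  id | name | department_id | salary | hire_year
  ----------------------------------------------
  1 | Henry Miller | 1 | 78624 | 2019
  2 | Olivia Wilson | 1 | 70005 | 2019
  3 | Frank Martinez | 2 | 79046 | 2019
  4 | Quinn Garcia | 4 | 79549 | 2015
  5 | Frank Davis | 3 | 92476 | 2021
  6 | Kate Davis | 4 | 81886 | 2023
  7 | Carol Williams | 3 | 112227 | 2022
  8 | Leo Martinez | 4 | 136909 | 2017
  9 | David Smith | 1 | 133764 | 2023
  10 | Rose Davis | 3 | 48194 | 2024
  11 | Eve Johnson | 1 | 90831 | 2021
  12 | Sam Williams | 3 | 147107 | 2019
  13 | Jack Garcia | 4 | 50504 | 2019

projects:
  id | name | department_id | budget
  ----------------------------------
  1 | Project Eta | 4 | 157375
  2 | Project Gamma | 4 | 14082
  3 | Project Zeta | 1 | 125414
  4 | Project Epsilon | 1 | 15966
SELECT name, budget FROM projects ORDER BY budget ASC LIMIT 5

Execution result:
name | budget
Project Gamma | 14082
Project Epsilon | 15966
Project Zeta | 125414
Project Eta | 157375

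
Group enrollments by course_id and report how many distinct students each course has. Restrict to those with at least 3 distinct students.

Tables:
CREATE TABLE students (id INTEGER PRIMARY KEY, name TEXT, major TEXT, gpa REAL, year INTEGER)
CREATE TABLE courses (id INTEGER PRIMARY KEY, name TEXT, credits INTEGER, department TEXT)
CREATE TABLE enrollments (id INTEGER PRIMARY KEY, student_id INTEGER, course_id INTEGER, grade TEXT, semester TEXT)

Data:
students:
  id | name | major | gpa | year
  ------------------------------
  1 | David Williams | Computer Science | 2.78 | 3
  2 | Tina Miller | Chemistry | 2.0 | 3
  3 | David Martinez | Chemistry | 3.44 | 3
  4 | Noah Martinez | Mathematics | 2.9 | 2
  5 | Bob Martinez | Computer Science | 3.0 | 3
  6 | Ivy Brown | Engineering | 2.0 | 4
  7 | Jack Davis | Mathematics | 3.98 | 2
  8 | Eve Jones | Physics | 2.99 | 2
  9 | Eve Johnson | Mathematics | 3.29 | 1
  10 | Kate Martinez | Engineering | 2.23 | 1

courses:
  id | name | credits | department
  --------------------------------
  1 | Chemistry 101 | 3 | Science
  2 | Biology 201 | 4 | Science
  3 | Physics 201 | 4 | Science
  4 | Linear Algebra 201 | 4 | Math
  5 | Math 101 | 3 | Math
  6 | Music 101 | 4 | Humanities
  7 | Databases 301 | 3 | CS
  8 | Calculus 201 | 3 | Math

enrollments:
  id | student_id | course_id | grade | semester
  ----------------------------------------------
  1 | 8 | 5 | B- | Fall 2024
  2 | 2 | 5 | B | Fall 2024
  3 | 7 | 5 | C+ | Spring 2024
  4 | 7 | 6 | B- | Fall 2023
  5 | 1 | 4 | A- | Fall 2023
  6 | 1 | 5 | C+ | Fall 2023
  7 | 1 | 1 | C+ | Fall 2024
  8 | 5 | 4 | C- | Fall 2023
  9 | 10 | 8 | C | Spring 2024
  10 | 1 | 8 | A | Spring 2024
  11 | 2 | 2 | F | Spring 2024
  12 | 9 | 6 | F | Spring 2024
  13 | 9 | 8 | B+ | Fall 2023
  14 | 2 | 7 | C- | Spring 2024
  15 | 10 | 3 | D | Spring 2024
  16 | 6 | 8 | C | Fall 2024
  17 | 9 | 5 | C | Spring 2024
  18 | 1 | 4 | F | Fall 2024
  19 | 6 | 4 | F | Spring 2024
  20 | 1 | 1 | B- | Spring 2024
SELECT course_id, COUNT(DISTINCT student_id) AS distinct_student_count FROM enrollments GROUP BY course_id HAVING COUNT(DISTINCT student_id) >= 3

Execution result:
course_id | distinct_student_count
4 | 3
5 | 5
8 | 4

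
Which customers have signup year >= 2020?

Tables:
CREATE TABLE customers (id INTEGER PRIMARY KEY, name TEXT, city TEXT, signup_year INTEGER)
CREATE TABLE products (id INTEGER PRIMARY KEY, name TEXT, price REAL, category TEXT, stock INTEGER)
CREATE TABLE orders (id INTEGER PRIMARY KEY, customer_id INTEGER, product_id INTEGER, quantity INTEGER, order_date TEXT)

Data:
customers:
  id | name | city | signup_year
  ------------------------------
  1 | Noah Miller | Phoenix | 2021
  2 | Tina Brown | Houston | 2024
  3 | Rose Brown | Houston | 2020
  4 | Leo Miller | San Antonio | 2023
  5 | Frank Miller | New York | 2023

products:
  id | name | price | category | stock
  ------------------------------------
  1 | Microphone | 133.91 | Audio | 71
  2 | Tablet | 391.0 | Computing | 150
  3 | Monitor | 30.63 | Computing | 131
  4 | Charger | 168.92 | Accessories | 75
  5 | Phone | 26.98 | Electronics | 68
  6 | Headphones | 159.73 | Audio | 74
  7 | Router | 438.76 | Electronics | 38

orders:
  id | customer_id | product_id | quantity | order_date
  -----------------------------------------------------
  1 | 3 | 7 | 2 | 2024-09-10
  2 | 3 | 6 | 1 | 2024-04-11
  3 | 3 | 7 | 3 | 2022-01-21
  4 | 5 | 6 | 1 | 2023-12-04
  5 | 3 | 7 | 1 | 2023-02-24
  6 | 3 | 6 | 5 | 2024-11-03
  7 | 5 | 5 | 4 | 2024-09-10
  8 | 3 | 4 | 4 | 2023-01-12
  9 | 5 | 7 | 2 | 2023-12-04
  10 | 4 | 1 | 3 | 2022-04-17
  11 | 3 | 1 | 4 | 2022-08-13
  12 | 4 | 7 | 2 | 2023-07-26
SELECT name, signup_year FROM customers WHERE signup_year >= 2020

Execution result:
name | signup_year
Noah Miller | 2021
Tina Brown | 2024
Rose Brown | 2020
Leo Miller | 2023
Frank Miller | 2023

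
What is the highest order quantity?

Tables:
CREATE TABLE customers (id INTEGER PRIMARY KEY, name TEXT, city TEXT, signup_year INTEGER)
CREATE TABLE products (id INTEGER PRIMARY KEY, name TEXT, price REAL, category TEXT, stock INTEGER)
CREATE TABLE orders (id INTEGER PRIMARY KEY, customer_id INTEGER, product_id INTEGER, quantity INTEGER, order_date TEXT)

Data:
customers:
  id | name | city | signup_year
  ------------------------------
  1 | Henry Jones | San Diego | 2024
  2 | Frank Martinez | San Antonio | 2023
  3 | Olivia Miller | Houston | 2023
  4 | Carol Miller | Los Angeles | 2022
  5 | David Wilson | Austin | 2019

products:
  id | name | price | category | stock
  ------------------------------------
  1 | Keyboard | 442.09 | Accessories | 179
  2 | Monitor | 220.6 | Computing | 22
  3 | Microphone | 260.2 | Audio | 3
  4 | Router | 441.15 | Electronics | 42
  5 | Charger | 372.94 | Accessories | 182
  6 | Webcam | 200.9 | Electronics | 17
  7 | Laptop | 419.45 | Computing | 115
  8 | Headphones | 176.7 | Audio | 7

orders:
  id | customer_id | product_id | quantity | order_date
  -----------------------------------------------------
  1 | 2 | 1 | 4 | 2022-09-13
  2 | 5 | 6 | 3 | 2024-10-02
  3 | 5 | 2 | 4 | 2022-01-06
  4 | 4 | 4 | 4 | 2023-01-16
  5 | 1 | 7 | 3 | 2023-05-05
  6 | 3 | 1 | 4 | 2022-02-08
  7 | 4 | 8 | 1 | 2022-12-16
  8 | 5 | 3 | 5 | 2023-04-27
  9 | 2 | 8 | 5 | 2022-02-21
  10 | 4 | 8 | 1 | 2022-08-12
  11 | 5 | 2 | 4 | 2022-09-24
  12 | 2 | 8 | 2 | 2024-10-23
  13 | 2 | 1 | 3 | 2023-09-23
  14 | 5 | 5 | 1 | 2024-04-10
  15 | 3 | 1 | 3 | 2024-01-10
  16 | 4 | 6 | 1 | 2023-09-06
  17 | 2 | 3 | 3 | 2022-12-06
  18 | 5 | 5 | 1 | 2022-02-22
SELECT MAX(quantity) FROM orders

Execution result:
5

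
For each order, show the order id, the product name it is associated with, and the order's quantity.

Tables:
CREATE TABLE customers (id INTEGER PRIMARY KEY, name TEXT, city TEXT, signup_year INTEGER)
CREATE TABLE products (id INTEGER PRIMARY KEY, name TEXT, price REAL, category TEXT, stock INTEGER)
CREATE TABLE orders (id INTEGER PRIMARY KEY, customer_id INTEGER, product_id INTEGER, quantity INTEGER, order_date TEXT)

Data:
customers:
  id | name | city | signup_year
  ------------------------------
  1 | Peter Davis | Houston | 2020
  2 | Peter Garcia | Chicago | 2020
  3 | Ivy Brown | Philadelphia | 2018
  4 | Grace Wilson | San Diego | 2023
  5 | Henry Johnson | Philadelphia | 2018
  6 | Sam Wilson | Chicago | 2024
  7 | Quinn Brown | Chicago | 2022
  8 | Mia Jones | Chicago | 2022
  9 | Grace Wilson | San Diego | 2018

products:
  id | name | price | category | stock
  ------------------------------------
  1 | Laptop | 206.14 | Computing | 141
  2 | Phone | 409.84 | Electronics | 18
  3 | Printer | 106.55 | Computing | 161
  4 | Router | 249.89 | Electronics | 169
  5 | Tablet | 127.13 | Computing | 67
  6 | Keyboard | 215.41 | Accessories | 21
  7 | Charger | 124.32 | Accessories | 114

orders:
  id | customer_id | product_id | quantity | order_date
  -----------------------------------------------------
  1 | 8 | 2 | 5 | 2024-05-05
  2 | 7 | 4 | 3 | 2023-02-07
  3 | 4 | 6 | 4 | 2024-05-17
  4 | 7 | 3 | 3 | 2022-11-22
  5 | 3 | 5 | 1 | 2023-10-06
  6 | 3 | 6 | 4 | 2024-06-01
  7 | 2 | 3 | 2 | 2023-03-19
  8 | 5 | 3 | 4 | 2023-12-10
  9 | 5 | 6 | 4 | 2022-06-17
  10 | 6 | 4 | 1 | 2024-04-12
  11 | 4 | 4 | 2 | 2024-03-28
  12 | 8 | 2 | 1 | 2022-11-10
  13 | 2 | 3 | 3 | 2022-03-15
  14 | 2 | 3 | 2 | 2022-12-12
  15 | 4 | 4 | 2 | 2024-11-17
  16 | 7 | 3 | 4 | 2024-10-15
SELECT c.id, p.name AS product, c.quantity FROM orders c JOIN products p ON c.product_id = p.id

Execution result:
id | product | quantity
1 | Phone | 5
2 | Router | 3
3 | Keyboard | 4
4 | Printer | 3
5 | Tablet | 1
6 | Keyboard | 4
7 | Printer | 2
8 | Printer | 4
9 | Keyboard | 4
10 | Router | 1
11 | Router | 2
12 | Phone | 1
13 | Printer | 3
14 | Printer | 2
15 | Router | 2
16 | Printer | 4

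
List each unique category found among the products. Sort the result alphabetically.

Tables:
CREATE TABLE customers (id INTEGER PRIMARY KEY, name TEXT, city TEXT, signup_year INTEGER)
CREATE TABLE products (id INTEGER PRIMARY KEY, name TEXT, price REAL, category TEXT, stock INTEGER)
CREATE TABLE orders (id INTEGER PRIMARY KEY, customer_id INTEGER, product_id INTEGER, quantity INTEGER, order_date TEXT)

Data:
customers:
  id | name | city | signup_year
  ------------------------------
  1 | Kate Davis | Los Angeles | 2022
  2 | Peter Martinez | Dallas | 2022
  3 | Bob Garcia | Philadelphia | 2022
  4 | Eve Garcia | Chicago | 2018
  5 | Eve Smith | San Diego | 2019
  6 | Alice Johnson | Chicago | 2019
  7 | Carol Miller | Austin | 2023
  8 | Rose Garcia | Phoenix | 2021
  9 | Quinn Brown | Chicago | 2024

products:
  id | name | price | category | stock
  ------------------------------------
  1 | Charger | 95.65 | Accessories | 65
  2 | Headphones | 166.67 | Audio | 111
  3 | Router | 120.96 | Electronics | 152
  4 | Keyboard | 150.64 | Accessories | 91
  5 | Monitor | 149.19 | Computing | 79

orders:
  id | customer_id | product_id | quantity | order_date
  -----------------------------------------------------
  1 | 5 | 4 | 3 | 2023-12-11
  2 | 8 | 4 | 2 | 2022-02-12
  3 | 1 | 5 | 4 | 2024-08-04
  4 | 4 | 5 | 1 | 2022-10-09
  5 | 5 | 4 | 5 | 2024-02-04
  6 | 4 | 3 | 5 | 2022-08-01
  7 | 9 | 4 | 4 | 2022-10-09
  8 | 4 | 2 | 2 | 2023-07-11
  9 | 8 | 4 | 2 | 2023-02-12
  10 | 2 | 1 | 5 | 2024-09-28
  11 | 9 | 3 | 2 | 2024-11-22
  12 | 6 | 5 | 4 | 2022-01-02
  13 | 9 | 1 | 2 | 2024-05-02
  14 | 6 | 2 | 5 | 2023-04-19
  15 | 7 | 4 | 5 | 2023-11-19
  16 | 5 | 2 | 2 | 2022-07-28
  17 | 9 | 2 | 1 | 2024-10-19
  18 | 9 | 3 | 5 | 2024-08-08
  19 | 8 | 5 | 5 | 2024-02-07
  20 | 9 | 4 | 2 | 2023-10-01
SELECT DISTINCT category FROM products ORDER BY category

Execution result:
category
Accessories
Audio
Computing
Electronics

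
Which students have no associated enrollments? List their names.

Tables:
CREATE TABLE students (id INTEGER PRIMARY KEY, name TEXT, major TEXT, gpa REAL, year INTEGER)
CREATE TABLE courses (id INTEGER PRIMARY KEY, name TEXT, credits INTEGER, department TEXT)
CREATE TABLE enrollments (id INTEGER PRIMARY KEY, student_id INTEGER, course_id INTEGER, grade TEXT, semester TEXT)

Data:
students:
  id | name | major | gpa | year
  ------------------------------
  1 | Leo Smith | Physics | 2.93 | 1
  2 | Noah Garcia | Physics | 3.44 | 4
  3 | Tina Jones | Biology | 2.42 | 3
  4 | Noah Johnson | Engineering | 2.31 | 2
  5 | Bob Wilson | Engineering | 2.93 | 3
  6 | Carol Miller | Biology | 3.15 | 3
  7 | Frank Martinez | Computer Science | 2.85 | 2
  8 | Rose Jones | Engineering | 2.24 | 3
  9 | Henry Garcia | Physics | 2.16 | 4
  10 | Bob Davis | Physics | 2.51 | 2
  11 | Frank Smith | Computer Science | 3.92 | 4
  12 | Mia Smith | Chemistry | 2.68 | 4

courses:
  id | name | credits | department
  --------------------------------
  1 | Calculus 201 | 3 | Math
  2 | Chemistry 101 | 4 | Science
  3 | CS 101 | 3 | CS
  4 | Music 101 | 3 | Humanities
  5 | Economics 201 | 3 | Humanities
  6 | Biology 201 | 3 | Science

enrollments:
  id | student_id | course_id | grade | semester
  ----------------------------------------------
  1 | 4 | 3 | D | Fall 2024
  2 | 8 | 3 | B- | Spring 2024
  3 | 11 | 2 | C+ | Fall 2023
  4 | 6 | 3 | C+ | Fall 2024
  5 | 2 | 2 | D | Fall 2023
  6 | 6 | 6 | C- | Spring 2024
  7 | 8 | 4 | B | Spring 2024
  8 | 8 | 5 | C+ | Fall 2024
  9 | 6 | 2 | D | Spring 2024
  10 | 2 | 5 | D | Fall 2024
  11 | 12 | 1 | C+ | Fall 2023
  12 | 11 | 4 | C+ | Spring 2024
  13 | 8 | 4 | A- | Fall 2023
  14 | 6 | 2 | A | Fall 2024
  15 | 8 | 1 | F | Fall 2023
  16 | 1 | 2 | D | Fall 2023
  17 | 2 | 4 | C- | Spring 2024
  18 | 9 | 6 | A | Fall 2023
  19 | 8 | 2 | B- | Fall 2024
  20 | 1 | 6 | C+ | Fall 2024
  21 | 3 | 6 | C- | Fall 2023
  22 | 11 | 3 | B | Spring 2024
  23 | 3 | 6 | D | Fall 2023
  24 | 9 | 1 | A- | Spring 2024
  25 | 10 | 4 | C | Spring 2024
SELECT p.name FROM students p LEFT JOIN enrollments c ON c.student_id = p.id WHERE c.id IS NULL

Execution result:
name
Bob Wilson
Frank Martinez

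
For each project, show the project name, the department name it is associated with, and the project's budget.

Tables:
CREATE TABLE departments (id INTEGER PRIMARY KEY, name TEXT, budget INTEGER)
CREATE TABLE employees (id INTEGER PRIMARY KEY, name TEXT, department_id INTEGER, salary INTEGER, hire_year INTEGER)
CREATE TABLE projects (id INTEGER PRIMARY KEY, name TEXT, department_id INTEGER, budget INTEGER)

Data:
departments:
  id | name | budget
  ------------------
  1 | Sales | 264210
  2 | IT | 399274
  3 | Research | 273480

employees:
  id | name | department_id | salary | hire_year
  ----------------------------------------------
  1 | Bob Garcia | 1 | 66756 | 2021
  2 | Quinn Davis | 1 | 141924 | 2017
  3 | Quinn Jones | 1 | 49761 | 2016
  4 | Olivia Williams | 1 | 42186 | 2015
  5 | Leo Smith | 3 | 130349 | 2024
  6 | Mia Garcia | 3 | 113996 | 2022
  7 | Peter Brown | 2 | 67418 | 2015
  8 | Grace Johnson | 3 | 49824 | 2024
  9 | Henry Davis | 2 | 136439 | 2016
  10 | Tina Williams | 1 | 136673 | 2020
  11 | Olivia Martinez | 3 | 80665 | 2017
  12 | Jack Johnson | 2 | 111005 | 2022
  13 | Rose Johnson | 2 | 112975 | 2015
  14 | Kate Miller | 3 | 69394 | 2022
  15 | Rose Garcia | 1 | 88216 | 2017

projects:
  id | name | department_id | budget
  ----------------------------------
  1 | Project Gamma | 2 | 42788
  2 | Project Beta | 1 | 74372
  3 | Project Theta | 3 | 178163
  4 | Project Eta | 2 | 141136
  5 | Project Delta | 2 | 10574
SELECT c.name, p.name AS department, c.budget FROM projects c JOIN departments p ON c.department_id = p.id

Execution result:
name | department | budget
Project Gamma | IT | 42788
Project Beta | Sales | 74372
Project Theta | Research | 178163
Project Eta | IT | 141136
Project Delta | IT | 10574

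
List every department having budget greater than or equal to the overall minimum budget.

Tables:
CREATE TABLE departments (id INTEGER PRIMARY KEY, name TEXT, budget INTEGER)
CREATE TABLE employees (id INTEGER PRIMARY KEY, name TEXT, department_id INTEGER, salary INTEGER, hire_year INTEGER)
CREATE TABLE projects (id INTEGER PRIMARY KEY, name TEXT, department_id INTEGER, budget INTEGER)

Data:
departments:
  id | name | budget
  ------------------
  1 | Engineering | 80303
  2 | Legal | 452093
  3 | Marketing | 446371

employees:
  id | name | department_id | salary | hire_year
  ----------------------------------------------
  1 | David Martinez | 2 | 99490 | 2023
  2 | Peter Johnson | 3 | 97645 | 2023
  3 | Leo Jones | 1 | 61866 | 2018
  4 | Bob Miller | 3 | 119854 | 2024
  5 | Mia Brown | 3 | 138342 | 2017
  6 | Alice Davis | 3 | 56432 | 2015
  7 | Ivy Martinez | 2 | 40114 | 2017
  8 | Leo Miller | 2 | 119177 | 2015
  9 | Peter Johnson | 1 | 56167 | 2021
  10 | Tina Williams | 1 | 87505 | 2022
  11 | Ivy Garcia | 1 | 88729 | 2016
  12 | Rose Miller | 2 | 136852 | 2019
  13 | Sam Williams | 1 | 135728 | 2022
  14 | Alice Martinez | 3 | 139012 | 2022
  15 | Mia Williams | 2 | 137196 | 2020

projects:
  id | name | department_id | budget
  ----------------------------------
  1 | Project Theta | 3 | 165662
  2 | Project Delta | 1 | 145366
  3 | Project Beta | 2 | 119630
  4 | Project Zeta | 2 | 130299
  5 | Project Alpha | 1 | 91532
SELECT name, budget FROM departments WHERE budget >= (SELECT MIN(budget) FROM departments)

Execution result:
name | budget
Engineering | 80303
Legal | 452093
Marketing | 446371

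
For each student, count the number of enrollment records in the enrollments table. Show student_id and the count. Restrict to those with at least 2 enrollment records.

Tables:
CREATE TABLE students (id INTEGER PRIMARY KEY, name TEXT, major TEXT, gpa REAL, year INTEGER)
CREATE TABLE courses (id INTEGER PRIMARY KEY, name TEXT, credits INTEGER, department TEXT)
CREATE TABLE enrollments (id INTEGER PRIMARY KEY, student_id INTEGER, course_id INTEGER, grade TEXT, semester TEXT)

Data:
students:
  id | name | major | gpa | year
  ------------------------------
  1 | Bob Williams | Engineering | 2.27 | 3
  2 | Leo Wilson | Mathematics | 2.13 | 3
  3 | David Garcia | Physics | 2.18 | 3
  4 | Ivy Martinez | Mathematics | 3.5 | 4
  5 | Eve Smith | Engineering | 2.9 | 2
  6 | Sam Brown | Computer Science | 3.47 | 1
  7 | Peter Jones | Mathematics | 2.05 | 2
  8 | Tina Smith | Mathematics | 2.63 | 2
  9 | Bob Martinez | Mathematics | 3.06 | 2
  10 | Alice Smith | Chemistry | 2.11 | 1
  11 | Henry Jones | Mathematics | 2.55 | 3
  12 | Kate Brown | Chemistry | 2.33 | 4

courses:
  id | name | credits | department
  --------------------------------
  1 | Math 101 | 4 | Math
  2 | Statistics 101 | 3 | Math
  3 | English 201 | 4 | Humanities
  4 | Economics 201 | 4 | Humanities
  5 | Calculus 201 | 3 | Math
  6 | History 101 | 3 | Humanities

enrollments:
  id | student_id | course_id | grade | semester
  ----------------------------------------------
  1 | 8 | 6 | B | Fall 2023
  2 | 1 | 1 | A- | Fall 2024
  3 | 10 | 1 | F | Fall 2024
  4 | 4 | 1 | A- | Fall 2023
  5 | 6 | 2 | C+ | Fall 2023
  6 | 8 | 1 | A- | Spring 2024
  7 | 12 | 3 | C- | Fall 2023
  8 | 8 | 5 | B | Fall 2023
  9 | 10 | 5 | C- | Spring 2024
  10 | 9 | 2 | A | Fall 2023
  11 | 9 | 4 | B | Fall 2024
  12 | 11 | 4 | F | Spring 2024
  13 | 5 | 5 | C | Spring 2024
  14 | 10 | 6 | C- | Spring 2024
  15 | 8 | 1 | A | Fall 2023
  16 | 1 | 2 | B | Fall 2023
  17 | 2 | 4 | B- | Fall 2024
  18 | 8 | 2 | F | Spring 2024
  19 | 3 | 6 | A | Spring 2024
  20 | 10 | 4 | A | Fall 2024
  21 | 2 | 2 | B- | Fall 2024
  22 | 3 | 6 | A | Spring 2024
SELECT student_id, COUNT(*) AS enrollment_count FROM enrollments GROUP BY student_id HAVING COUNT(*) >= 2

Execution result:
student_id | enrollment_count
1 | 2
2 | 2
3 | 2
8 | 5
9 | 2
10 | 4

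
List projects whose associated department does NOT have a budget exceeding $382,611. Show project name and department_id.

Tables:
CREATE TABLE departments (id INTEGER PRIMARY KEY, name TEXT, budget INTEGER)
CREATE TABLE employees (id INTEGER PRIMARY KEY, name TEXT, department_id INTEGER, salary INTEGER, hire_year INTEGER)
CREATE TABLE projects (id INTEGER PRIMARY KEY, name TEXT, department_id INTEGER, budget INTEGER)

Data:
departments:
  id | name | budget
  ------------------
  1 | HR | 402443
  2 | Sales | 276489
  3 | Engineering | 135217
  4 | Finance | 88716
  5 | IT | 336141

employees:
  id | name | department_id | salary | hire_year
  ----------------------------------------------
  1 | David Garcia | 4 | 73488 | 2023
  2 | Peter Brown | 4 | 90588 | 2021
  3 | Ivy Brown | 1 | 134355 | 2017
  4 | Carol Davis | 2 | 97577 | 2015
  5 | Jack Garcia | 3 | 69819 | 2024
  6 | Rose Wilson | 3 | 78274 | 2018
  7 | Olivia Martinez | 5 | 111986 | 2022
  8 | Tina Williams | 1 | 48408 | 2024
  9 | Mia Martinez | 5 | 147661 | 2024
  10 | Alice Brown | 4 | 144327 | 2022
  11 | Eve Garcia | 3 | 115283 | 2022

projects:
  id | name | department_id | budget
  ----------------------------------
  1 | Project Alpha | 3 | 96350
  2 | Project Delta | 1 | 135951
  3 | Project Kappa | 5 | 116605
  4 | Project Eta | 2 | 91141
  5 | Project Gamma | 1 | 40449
SELECT name, department_id FROM projects WHERE department_id NOT IN (SELECT id FROM departments WHERE budget > 382611)

Execution result:
name | department_id
Project Alpha | 3
Project Kappa | 5
Project Eta | 2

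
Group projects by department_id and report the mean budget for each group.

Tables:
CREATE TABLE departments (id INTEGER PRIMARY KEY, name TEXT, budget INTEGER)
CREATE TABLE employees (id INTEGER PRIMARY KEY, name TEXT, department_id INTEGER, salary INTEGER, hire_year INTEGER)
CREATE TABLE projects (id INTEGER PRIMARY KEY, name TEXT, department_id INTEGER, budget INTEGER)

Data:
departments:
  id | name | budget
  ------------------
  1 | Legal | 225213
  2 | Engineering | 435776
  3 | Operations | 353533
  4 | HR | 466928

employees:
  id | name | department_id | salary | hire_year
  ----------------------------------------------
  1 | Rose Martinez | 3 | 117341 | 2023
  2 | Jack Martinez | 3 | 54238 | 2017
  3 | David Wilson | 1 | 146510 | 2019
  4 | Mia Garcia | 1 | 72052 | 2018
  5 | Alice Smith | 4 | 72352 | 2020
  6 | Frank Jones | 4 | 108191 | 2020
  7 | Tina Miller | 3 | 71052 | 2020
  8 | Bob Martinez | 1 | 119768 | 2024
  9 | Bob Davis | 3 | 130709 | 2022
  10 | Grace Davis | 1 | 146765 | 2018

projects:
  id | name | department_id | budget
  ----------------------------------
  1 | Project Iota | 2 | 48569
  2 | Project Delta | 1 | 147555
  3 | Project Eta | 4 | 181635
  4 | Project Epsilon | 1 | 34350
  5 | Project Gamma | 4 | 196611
SELECT department_id, AVG(budget) AS avg_budget FROM projects GROUP BY department_id

Execution result:
department_id | avg_budget
1 | 90952.50
2 | 48569.00
4 | 189123.00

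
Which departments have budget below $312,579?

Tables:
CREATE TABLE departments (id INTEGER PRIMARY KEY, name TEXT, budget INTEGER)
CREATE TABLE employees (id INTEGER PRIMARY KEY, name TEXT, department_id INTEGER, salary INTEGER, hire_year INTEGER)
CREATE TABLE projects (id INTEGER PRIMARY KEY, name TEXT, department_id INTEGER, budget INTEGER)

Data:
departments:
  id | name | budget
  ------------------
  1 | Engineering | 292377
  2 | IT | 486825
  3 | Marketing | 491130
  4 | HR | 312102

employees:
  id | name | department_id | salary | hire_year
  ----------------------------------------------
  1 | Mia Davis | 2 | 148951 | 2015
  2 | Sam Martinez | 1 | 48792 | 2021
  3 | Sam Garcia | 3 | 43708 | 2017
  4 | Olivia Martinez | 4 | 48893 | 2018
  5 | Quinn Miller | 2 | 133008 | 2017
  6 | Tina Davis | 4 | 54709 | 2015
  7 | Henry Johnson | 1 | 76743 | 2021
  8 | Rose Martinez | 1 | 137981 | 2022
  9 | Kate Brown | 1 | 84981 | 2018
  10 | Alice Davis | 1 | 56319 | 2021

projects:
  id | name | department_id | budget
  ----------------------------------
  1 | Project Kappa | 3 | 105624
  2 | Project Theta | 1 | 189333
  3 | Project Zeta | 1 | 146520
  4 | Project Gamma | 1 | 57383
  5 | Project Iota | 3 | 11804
SELECT name, budget FROM departments WHERE budget < 312579

Execution result:
name | budget
Engineering | 292377
HR | 312102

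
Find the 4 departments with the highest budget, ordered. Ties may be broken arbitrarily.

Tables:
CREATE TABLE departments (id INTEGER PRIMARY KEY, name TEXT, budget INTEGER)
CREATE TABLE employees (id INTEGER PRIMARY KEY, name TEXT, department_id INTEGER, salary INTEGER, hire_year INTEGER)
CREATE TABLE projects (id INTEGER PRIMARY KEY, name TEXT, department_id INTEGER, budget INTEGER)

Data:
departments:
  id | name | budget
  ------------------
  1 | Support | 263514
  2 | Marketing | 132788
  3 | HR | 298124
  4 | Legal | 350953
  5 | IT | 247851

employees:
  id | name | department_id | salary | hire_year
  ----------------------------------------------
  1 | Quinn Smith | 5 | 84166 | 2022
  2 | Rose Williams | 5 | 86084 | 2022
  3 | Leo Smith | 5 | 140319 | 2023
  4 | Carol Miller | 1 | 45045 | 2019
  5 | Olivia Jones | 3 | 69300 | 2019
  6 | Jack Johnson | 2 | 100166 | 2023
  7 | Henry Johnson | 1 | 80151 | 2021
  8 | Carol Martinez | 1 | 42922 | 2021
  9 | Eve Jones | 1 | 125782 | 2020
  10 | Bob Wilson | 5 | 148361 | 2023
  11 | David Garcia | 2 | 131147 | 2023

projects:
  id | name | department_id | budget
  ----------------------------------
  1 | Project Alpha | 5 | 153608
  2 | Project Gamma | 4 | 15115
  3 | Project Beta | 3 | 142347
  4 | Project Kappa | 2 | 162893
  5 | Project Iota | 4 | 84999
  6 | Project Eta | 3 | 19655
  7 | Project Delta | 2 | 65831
SELECT name, budget FROM departments ORDER BY budget DESC LIMIT 4

Execution result:
name | budget
Legal | 350953
HR | 298124
Support | 263514
IT | 247851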